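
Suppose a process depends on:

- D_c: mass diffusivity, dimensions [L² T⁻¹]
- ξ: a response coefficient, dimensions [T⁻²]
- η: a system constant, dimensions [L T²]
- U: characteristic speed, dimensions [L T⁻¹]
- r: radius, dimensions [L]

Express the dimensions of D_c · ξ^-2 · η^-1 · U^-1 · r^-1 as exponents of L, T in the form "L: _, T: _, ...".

Collect each base-dimension exponent across the product:
  L: (2) − 2·(0) − (1) − (1) − (1) = -1
  T: (-1) − 2·(-2) − (2) − (-1) − (0) = 2
So the dimensions are [L⁻¹ T²].

L: -1, T: 2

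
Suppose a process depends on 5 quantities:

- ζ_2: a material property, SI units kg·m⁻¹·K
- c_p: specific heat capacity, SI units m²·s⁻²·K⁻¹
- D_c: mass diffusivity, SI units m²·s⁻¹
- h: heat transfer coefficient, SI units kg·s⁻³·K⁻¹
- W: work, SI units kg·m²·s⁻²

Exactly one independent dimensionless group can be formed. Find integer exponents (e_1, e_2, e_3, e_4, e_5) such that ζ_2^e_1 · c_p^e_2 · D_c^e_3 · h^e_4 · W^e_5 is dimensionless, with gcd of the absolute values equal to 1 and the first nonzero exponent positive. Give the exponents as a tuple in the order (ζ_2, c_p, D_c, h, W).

M: e_1·(1) + e_2·(0) + e_3·(0) + e_4·(1) + e_5·(1) = 0
L: e_1·(-1) + e_2·(2) + e_3·(2) + e_4·(0) + e_5·(2) = 0
T: e_1·(0) + e_2·(-2) + e_3·(-1) + e_4·(-3) + e_5·(-2) = 0
Θ: e_1·(1) + e_2·(-1) + e_3·(0) + e_4·(-1) + e_5·(0) = 0
Solving this homogeneous linear system for the smallest-integer solution (first nonzero entry positive) gives (2, 3, -1, -1, -1).

(2, 3, -1, -1, -1)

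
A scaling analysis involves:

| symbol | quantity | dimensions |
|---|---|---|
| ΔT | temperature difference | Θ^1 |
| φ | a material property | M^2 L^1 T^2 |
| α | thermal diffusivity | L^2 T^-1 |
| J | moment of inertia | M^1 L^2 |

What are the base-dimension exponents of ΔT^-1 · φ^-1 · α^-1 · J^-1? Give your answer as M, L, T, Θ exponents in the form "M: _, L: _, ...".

Collect each base-dimension exponent across the product:
  M: −(0) − (2) − (0) − (1) = -3
  L: −(0) − (1) − (2) − (2) = -5
  T: −(0) − (2) − (-1) − (0) = -1
  Θ: −(1) − (0) − (0) − (0) = -1
So the dimensions are [M⁻³ L⁻⁵ T⁻¹ Θ⁻¹].

M: -3, L: -5, T: -1, Θ: -1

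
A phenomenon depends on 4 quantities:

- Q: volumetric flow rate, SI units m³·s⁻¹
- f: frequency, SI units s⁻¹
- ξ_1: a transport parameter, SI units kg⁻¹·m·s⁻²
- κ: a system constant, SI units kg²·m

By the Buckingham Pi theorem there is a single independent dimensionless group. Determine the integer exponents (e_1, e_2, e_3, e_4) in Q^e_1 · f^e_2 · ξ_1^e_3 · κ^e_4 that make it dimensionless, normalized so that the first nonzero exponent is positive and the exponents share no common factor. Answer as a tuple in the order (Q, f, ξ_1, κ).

(1, 3, -2, -1)

M: e_1·(0) + e_2·(0) + e_3·(-1) + e_4·(2) = 0
L: e_1·(3) + e_2·(0) + e_3·(1) + e_4·(1) = 0
T: e_1·(-1) + e_2·(-1) + e_3·(-2) + e_4·(0) = 0
Solving this homogeneous linear system for the smallest-integer solution (first nonzero entry positive) gives (1, 3, -2, -1).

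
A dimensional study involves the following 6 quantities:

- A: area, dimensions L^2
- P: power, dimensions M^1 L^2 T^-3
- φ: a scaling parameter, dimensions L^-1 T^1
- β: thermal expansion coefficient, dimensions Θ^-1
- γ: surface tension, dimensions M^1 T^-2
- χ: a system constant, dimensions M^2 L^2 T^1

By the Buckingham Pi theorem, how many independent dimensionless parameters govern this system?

There are 6 variables and 4 base dimensions (M, L, T, Θ).
The dimension matrix has rank 4.
Independent dimensionless groups: 6 − 4 = 2.

2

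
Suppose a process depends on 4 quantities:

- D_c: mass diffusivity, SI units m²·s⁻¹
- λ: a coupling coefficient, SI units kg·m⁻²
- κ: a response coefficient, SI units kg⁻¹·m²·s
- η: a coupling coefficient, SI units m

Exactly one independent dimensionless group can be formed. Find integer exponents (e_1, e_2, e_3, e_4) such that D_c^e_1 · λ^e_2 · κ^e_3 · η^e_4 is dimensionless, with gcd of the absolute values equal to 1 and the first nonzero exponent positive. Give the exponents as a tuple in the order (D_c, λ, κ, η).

(1, 1, 1, -2)

M: e_1·(0) + e_2·(1) + e_3·(-1) + e_4·(0) = 0
L: e_1·(2) + e_2·(-2) + e_3·(2) + e_4·(1) = 0
T: e_1·(-1) + e_2·(0) + e_3·(1) + e_4·(0) = 0
Solving this homogeneous linear system for the smallest-integer solution (first nonzero entry positive) gives (1, 1, 1, -2).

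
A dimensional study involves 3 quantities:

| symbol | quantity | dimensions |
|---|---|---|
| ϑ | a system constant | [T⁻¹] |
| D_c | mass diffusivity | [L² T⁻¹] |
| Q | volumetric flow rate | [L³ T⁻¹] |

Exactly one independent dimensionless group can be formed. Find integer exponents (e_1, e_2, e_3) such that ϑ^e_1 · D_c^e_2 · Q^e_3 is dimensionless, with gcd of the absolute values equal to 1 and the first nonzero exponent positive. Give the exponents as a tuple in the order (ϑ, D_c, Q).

L: e_1·(0) + e_2·(2) + e_3·(3) = 0
T: e_1·(-1) + e_2·(-1) + e_3·(-1) = 0
Solving this homogeneous linear system for the smallest-integer solution (first nonzero entry positive) gives (1, -3, 2).

(1, -3, 2)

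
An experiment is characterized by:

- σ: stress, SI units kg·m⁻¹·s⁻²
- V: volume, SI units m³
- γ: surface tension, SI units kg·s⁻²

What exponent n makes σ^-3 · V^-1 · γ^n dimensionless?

3

Balance the M exponent: (1)·n from γ, plus −3·(1) − (0) = -3 from the rest, must sum to zero.
n − 3 = 0, so n = 3.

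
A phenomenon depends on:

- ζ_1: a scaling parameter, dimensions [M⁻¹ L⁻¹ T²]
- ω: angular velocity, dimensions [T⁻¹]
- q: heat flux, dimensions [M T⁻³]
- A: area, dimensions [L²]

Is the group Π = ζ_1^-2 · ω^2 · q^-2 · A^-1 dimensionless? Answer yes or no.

Sum the exponent of each base dimension across the product:
  M: −2·[ζ_1]_M + 2·[ω]_M − 2·[q]_M − [A]_M = −2·(-1) + 2·(0) − 2·(1) − (0) = 0
  L: −2·[ζ_1]_L + 2·[ω]_L − 2·[q]_L − [A]_L = −2·(-1) + 2·(0) − 2·(0) − (2) = 0
  T: −2·[ζ_1]_T + 2·[ω]_T − 2·[q]_T − [A]_T = −2·(2) + 2·(-1) − 2·(-3) − (0) = 0
All base exponents vanish — dimensionless.

yes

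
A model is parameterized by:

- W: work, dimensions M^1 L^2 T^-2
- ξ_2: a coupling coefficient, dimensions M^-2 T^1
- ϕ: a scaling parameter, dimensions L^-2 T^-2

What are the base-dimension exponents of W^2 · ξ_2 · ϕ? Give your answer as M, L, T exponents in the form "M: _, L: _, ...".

Collect each base-dimension exponent across the product:
  M: 2·(1) + (-2) + (0) = 0
  L: 2·(2) + (0) + (-2) = 2
  T: 2·(-2) + (1) + (-2) = -5
So the dimensions are [L² T⁻⁵].

M: 0, L: 2, T: -5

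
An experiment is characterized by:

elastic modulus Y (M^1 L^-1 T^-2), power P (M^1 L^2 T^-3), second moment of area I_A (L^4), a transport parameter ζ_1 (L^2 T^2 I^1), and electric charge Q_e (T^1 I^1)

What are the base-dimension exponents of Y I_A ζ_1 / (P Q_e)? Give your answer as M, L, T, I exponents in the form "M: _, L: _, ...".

M: 0, L: 3, T: 2, I: 0

Collect each base-dimension exponent across the product:
  M: (1) − (1) + (0) + (0) − (0) = 0
  L: (-1) − (2) + (4) + (2) − (0) = 3
  T: (-2) − (-3) + (0) + (2) − (1) = 2
  I: (0) − (0) + (0) + (1) − (1) = 0
So the dimensions are [L³ T²].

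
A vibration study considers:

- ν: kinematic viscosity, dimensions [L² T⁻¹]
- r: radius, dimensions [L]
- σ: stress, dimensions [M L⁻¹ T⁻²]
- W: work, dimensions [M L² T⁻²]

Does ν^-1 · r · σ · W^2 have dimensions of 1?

no

Sum the exponent of each base dimension across the product:
  M: −[ν]_M + [r]_M + [σ]_M + 2·[W]_M = −(0) + (0) + (1) + 2·(1) = 3
  L: −[ν]_L + [r]_L + [σ]_L + 2·[W]_L = −(2) + (1) + (-1) + 2·(2) = 2
  T: −[ν]_T + [r]_T + [σ]_T + 2·[W]_T = −(-1) + (0) + (-2) + 2·(-2) = -5
Net dimensions [M³ L² T⁻⁵] ≠ [1] — not dimensionless.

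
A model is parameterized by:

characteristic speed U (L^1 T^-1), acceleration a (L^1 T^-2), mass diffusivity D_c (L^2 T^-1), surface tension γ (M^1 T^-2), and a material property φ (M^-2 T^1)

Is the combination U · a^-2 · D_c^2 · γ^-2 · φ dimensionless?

Sum the exponent of each base dimension across the product:
  M: [U]_M − 2·[a]_M + 2·[D_c]_M − 2·[γ]_M + [φ]_M = (0) − 2·(0) + 2·(0) − 2·(1) + (-2) = -4
  L: [U]_L − 2·[a]_L + 2·[D_c]_L − 2·[γ]_L + [φ]_L = (1) − 2·(1) + 2·(2) − 2·(0) + (0) = 3
  T: [U]_T − 2·[a]_T + 2·[D_c]_T − 2·[γ]_T + [φ]_T = (-1) − 2·(-2) + 2·(-1) − 2·(-2) + (1) = 6
Net dimensions [M⁻⁴ L³ T⁶] ≠ [1] — not dimensionless.

no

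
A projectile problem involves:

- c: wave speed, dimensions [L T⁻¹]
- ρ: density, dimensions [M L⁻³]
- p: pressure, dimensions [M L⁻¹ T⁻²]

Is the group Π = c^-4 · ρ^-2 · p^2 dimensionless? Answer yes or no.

yes

Sum the exponent of each base dimension across the product:
  M: −4·[c]_M − 2·[ρ]_M + 2·[p]_M = −4·(0) − 2·(1) + 2·(1) = 0
  L: −4·[c]_L − 2·[ρ]_L + 2·[p]_L = −4·(1) − 2·(-3) + 2·(-1) = 0
  T: −4·[c]_T − 2·[ρ]_T + 2·[p]_T = −4·(-1) − 2·(0) + 2·(-2) = 0
All base exponents vanish — dimensionless.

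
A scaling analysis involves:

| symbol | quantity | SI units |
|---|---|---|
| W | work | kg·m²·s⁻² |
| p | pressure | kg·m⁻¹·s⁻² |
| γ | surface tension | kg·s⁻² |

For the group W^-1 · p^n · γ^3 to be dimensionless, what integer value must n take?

-2

Balance the M exponent: (1)·n from p, plus −(1) + 3·(1) = 2 from the rest, must sum to zero.
n + 2 = 0, so n = -2.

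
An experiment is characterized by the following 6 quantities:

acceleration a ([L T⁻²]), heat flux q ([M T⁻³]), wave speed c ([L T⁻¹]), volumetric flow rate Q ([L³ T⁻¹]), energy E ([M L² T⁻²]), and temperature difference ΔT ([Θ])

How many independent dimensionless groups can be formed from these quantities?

2

There are 6 variables and 4 base dimensions (M, L, T, Θ).
The dimension matrix has rank 4.
Independent dimensionless groups: 6 − 4 = 2.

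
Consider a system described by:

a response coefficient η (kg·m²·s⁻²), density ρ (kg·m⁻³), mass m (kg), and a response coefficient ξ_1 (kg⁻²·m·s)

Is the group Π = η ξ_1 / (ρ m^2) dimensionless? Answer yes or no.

Sum the exponent of each base dimension across the product:
  M: [η]_M − [ρ]_M − 2·[m]_M + [ξ_1]_M = (1) − (1) − 2·(1) + (-2) = -4
  L: [η]_L − [ρ]_L − 2·[m]_L + [ξ_1]_L = (2) − (-3) − 2·(0) + (1) = 6
  T: [η]_T − [ρ]_T − 2·[m]_T + [ξ_1]_T = (-2) − (0) − 2·(0) + (1) = -1
Net dimensions [M⁻⁴ L⁶ T⁻¹] ≠ [1] — not dimensionless.

no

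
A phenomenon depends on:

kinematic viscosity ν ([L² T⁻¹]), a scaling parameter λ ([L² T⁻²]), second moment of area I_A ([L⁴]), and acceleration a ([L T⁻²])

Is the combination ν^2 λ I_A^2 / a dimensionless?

Sum the exponent of each base dimension across the product:
  L: 2·[ν]_L + [λ]_L + 2·[I_A]_L − [a]_L = 2·(2) + (2) + 2·(4) − (1) = 13
  T: 2·[ν]_T + [λ]_T + 2·[I_A]_T − [a]_T = 2·(-1) + (-2) + 2·(0) − (-2) = -2
Net dimensions [L¹³ T⁻²] ≠ [1] — not dimensionless.

no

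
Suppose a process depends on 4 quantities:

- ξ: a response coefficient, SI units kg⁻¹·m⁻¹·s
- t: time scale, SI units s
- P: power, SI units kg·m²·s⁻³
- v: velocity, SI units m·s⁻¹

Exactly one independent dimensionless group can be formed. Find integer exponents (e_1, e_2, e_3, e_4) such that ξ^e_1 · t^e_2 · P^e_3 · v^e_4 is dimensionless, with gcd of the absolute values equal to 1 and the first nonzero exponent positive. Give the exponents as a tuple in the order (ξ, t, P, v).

M: e_1·(-1) + e_2·(0) + e_3·(1) + e_4·(0) = 0
L: e_1·(-1) + e_2·(0) + e_3·(2) + e_4·(1) = 0
T: e_1·(1) + e_2·(1) + e_3·(-3) + e_4·(-1) = 0
Solving this homogeneous linear system for the smallest-integer solution (first nonzero entry positive) gives (1, 1, 1, -1).

(1, 1, 1, -1)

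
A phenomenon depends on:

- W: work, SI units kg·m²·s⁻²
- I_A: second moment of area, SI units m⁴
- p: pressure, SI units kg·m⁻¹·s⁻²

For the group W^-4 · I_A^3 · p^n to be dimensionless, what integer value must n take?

Balance the M exponent: (1)·n from p, plus −4·(1) + 3·(0) = -4 from the rest, must sum to zero.
n − 4 = 0, so n = 4.

4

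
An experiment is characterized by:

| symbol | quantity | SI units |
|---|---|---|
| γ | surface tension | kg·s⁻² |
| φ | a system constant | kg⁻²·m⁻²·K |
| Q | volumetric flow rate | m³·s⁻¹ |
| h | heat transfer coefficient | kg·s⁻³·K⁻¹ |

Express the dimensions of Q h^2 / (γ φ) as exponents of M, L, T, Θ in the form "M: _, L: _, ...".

M: 3, L: 5, T: -5, Θ: -3

Collect each base-dimension exponent across the product:
  M: −(1) − (-2) + (0) + 2·(1) = 3
  L: −(0) − (-2) + (3) + 2·(0) = 5
  T: −(-2) − (0) + (-1) + 2·(-3) = -5
  Θ: −(0) − (1) + (0) + 2·(-1) = -3
So the dimensions are [M³ L⁵ T⁻⁵ Θ⁻³].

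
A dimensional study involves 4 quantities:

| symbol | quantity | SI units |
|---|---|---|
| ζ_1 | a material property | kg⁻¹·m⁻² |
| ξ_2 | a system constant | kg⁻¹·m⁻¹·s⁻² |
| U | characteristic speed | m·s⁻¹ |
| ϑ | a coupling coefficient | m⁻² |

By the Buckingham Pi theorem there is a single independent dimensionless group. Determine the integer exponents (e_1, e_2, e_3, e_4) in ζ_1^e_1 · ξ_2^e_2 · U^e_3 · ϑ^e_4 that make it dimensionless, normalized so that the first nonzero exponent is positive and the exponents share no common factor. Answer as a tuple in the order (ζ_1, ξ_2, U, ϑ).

M: e_1·(-1) + e_2·(-1) + e_3·(0) + e_4·(0) = 0
L: e_1·(-2) + e_2·(-1) + e_3·(1) + e_4·(-2) = 0
T: e_1·(0) + e_2·(-2) + e_3·(-1) + e_4·(0) = 0
Solving this homogeneous linear system for the smallest-integer solution (first nonzero entry positive) gives (2, -2, 4, 1).

(2, -2, 4, 1)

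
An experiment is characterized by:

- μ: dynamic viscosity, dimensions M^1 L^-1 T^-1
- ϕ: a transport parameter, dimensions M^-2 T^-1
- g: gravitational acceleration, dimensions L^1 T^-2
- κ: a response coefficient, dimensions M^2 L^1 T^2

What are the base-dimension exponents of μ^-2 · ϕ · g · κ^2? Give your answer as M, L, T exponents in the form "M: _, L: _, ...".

M: 0, L: 5, T: 3

Collect each base-dimension exponent across the product:
  M: −2·(1) + (-2) + (0) + 2·(2) = 0
  L: −2·(-1) + (0) + (1) + 2·(1) = 5
  T: −2·(-1) + (-1) + (-2) + 2·(2) = 3
So the dimensions are [L⁵ T³].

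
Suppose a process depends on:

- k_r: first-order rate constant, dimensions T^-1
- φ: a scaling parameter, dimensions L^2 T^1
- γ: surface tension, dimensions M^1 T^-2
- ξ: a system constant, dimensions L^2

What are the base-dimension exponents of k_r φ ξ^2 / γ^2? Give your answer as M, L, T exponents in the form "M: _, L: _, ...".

Collect each base-dimension exponent across the product:
  M: (0) + (0) − 2·(1) + 2·(0) = -2
  L: (0) + (2) − 2·(0) + 2·(2) = 6
  T: (-1) + (1) − 2·(-2) + 2·(0) = 4
So the dimensions are [M⁻² L⁶ T⁴].

M: -2, L: 6, T: 4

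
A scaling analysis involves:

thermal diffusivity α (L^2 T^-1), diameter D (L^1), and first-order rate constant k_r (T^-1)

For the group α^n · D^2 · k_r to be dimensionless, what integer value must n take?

Balance the L exponent: (2)·n from α, plus 2·(1) + (0) = 2 from the rest, must sum to zero.
2n + 2 = 0, so n = -1.

-1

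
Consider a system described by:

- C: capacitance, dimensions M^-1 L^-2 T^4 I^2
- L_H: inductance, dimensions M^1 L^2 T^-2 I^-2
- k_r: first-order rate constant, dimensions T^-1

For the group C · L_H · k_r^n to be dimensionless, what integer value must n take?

Balance the T exponent: (-1)·n from k_r, plus (4) + (-2) = 2 from the rest, must sum to zero.
−n + 2 = 0, so n = 2.

2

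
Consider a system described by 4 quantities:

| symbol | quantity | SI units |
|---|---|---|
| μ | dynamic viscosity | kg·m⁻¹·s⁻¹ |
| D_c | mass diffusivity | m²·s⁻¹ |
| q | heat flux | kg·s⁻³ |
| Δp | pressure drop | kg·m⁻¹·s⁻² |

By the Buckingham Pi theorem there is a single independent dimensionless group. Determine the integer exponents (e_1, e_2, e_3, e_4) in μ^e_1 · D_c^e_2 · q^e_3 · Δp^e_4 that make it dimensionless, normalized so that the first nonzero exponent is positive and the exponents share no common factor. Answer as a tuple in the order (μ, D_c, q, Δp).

(1, -1, 2, -3)

M: e_1·(1) + e_2·(0) + e_3·(1) + e_4·(1) = 0
L: e_1·(-1) + e_2·(2) + e_3·(0) + e_4·(-1) = 0
T: e_1·(-1) + e_2·(-1) + e_3·(-3) + e_4·(-2) = 0
Solving this homogeneous linear system for the smallest-integer solution (first nonzero entry positive) gives (1, -1, 2, -3).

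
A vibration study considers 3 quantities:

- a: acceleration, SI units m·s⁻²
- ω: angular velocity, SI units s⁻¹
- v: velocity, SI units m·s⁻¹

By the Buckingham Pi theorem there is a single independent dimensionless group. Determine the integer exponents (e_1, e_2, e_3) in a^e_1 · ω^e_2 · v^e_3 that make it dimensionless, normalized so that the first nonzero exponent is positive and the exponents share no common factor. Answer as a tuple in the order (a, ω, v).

L: e_1·(1) + e_2·(0) + e_3·(1) = 0
T: e_1·(-2) + e_2·(-1) + e_3·(-1) = 0
Solving this homogeneous linear system for the smallest-integer solution (first nonzero entry positive) gives (1, -1, -1).

(1, -1, -1)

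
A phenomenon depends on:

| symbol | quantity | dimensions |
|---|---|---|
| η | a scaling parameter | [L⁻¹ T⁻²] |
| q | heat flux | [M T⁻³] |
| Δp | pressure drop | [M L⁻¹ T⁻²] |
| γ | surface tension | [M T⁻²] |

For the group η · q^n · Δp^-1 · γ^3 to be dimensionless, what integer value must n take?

Balance the M exponent: (1)·n from q, plus (0) − (1) + 3·(1) = 2 from the rest, must sum to zero.
n + 2 = 0, so n = -2.

-2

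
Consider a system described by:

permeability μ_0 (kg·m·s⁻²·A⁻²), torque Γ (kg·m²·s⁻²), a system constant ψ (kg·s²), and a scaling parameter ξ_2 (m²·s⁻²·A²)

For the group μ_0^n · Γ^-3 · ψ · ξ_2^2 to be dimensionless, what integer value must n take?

Balance the M exponent: (1)·n from μ_0, plus −3·(1) + (1) + 2·(0) = -2 from the rest, must sum to zero.
n − 2 = 0, so n = 2.

2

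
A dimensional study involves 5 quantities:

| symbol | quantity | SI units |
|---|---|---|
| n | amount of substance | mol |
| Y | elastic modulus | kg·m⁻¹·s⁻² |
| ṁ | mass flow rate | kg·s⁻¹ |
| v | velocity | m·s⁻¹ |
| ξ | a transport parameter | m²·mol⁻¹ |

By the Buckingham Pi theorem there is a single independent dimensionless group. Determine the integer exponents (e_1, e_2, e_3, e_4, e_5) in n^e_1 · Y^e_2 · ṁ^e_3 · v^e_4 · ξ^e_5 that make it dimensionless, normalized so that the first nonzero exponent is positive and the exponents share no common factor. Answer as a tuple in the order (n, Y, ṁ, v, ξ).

M: e_1·(0) + e_2·(1) + e_3·(1) + e_4·(0) + e_5·(0) = 0
L: e_1·(0) + e_2·(-1) + e_3·(0) + e_4·(1) + e_5·(2) = 0
T: e_1·(0) + e_2·(-2) + e_3·(-1) + e_4·(-1) + e_5·(0) = 0
N: e_1·(1) + e_2·(0) + e_3·(0) + e_4·(0) + e_5·(-1) = 0
Solving this homogeneous linear system for the smallest-integer solution (first nonzero entry positive) gives (1, 1, -1, -1, 1).

(1, 1, -1, -1, 1)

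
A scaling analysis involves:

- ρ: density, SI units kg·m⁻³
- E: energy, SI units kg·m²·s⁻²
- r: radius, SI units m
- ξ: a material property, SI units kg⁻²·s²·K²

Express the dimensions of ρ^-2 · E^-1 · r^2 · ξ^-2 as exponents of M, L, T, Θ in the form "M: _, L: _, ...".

M: 1, L: 6, T: -2, Θ: -4

Collect each base-dimension exponent across the product:
  M: −2·(1) − (1) + 2·(0) − 2·(-2) = 1
  L: −2·(-3) − (2) + 2·(1) − 2·(0) = 6
  T: −2·(0) − (-2) + 2·(0) − 2·(2) = -2
  Θ: −2·(0) − (0) + 2·(0) − 2·(2) = -4
So the dimensions are [M L⁶ T⁻² Θ⁻⁴].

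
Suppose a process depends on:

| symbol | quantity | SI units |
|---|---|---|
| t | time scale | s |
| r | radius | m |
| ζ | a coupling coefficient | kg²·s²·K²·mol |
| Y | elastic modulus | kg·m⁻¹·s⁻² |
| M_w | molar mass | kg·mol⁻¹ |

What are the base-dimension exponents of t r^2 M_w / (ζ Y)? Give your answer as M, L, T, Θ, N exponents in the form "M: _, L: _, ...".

Collect each base-dimension exponent across the product:
  M: (0) + 2·(0) − (2) − (1) + (1) = -2
  L: (0) + 2·(1) − (0) − (-1) + (0) = 3
  T: (1) + 2·(0) − (2) − (-2) + (0) = 1
  Θ: (0) + 2·(0) − (2) − (0) + (0) = -2
  N: (0) + 2·(0) − (1) − (0) + (-1) = -2
So the dimensions are [M⁻² L³ T Θ⁻² N⁻²].

M: -2, L: 3, T: 1, Θ: -2, N: -2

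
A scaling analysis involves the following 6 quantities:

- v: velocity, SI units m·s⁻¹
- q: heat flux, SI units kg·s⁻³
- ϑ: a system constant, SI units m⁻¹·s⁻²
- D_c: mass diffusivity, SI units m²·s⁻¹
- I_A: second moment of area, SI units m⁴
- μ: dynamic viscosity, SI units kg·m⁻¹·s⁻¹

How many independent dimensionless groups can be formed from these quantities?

3

There are 6 variables and 3 base dimensions (M, L, T).
The dimension matrix has rank 3.
Independent dimensionless groups: 6 − 3 = 3.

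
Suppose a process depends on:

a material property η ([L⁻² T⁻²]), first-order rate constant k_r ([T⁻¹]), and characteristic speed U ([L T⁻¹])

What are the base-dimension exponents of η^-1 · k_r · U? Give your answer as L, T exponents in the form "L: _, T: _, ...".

Collect each base-dimension exponent across the product:
  L: −(-2) + (0) + (1) = 3
  T: −(-2) + (-1) + (-1) = 0
So the dimensions are [L³].

L: 3, T: 0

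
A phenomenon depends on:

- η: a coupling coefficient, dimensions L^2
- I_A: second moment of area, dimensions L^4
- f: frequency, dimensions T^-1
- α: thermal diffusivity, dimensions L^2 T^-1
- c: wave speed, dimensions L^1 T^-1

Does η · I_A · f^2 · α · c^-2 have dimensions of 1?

Sum the exponent of each base dimension across the product:
  L: [η]_L + [I_A]_L + 2·[f]_L + [α]_L − 2·[c]_L = (2) + (4) + 2·(0) + (2) − 2·(1) = 6
  T: [η]_T + [I_A]_T + 2·[f]_T + [α]_T − 2·[c]_T = (0) + (0) + 2·(-1) + (-1) − 2·(-1) = -1
Net dimensions [L⁶ T⁻¹] ≠ [1] — not dimensionless.

no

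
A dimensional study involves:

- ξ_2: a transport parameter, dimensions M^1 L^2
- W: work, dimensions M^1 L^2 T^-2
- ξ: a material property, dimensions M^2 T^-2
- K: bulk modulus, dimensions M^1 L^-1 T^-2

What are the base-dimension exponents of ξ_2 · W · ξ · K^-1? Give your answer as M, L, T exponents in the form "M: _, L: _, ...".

M: 3, L: 5, T: -2

Collect each base-dimension exponent across the product:
  M: (1) + (1) + (2) − (1) = 3
  L: (2) + (2) + (0) − (-1) = 5
  T: (0) + (-2) + (-2) − (-2) = -2
So the dimensions are [M³ L⁵ T⁻²].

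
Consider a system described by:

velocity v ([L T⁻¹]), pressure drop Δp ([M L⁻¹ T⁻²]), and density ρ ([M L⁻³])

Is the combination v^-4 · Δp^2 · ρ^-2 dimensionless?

yes

Sum the exponent of each base dimension across the product:
  M: −4·[v]_M + 2·[Δp]_M − 2·[ρ]_M = −4·(0) + 2·(1) − 2·(1) = 0
  L: −4·[v]_L + 2·[Δp]_L − 2·[ρ]_L = −4·(1) + 2·(-1) − 2·(-3) = 0
  T: −4·[v]_T + 2·[Δp]_T − 2·[ρ]_T = −4·(-1) + 2·(-2) − 2·(0) = 0
  Θ: −4·[v]_Θ + 2·[Δp]_Θ − 2·[ρ]_Θ = −4·(0) + 2·(0) − 2·(0) = 0
All base exponents vanish — dimensionless.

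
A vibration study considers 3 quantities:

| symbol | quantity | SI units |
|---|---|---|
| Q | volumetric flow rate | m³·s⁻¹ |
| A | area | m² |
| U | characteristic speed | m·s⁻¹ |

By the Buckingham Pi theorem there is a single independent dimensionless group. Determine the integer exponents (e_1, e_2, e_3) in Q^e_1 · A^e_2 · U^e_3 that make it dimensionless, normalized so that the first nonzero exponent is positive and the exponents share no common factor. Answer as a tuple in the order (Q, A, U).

L: e_1·(3) + e_2·(2) + e_3·(1) = 0
T: e_1·(-1) + e_2·(0) + e_3·(-1) = 0
Solving this homogeneous linear system for the smallest-integer solution (first nonzero entry positive) gives (1, -1, -1).

(1, -1, -1)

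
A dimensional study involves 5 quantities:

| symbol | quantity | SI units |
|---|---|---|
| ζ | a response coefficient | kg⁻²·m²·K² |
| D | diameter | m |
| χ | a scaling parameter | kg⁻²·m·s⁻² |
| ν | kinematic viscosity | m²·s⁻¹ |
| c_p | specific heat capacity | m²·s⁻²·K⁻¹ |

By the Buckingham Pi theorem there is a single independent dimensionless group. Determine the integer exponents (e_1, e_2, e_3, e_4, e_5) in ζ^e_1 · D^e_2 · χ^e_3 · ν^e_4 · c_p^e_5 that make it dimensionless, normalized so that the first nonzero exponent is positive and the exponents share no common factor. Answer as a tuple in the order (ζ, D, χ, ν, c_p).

(1, -1, -1, -2, 2)

M: e_1·(-2) + e_2·(0) + e_3·(-2) + e_4·(0) + e_5·(0) = 0
L: e_1·(2) + e_2·(1) + e_3·(1) + e_4·(2) + e_5·(2) = 0
T: e_1·(0) + e_2·(0) + e_3·(-2) + e_4·(-1) + e_5·(-2) = 0
Θ: e_1·(2) + e_2·(0) + e_3·(0) + e_4·(0) + e_5·(-1) = 0
Solving this homogeneous linear system for the smallest-integer solution (first nonzero entry positive) gives (1, -1, -1, -2, 2).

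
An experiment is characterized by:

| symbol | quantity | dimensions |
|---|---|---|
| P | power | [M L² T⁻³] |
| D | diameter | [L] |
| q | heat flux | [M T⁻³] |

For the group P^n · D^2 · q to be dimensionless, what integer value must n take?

Balance the M exponent: (1)·n from P, plus 2·(0) + (1) = 1 from the rest, must sum to zero.
n + 1 = 0, so n = -1.

-1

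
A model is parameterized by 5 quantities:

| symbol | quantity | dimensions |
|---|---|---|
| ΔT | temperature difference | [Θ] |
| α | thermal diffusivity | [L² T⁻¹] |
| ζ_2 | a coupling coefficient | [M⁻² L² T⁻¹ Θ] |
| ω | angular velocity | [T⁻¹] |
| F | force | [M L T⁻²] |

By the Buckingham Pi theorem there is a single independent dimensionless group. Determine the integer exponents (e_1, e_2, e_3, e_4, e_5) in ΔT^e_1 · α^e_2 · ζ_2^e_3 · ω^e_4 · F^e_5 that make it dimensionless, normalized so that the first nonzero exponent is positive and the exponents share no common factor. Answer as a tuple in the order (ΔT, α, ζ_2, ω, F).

(1, 2, -1, 3, -2)

M: e_1·(0) + e_2·(0) + e_3·(-2) + e_4·(0) + e_5·(1) = 0
L: e_1·(0) + e_2·(2) + e_3·(2) + e_4·(0) + e_5·(1) = 0
T: e_1·(0) + e_2·(-1) + e_3·(-1) + e_4·(-1) + e_5·(-2) = 0
Θ: e_1·(1) + e_2·(0) + e_3·(1) + e_4·(0) + e_5·(0) = 0
Solving this homogeneous linear system for the smallest-integer solution (first nonzero entry positive) gives (1, 2, -1, 3, -2).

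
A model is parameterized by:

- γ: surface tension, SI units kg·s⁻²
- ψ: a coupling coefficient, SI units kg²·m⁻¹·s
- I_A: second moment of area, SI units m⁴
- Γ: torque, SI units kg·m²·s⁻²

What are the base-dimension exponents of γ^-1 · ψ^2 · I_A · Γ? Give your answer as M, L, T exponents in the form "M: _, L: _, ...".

Collect each base-dimension exponent across the product:
  M: −(1) + 2·(2) + (0) + (1) = 4
  L: −(0) + 2·(-1) + (4) + (2) = 4
  T: −(-2) + 2·(1) + (0) + (-2) = 2
So the dimensions are [M⁴ L⁴ T²].

M: 4, L: 4, T: 2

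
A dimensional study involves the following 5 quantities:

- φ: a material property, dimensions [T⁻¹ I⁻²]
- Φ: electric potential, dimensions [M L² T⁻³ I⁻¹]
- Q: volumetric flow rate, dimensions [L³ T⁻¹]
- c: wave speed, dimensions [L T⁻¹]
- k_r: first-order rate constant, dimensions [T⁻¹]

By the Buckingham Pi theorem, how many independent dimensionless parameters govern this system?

There are 5 variables and 4 base dimensions (M, L, T, I).
The dimension matrix has rank 4.
Independent dimensionless groups: 5 − 4 = 1.

1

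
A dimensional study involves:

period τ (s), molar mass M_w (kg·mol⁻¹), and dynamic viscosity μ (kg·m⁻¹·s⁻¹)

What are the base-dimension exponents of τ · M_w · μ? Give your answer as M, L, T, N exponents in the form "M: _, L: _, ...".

M: 2, L: -1, T: 0, N: -1

Collect each base-dimension exponent across the product:
  M: (0) + (1) + (1) = 2
  L: (0) + (0) + (-1) = -1
  T: (1) + (0) + (-1) = 0
  N: (0) + (-1) + (0) = -1
So the dimensions are [M² L⁻¹ N⁻¹].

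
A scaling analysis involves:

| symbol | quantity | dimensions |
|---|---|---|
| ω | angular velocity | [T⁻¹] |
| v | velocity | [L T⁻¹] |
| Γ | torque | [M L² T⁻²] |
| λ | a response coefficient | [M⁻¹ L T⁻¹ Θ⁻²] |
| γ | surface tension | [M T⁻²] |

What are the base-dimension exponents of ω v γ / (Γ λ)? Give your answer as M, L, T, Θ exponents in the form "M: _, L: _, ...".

M: 1, L: -2, T: -1, Θ: 2

Collect each base-dimension exponent across the product:
  M: (0) + (0) − (1) − (-1) + (1) = 1
  L: (0) + (1) − (2) − (1) + (0) = -2
  T: (-1) + (-1) − (-2) − (-1) + (-2) = -1
  Θ: (0) + (0) − (0) − (-2) + (0) = 2
So the dimensions are [M L⁻² T⁻¹ Θ²].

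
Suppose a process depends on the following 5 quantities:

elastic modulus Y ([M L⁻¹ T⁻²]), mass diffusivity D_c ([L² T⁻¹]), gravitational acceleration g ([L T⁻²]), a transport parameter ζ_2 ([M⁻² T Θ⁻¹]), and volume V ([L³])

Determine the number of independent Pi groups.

There are 5 variables and 4 base dimensions (M, L, T, Θ).
The dimension matrix has rank 4.
Independent dimensionless groups: 5 − 4 = 1.

1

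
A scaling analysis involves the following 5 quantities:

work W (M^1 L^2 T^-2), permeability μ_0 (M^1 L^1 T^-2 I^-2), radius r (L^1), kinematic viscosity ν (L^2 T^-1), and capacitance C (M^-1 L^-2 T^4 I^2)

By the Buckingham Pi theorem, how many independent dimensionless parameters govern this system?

There are 5 variables and 4 base dimensions (M, L, T, I).
The dimension matrix has rank 4.
Independent dimensionless groups: 5 − 4 = 1.

1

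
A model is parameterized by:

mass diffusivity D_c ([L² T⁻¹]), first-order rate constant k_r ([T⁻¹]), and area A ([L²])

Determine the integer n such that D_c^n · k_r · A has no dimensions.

-1

Balance the L exponent: (2)·n from D_c, plus (0) + (2) = 2 from the rest, must sum to zero.
2n + 2 = 0, so n = -1.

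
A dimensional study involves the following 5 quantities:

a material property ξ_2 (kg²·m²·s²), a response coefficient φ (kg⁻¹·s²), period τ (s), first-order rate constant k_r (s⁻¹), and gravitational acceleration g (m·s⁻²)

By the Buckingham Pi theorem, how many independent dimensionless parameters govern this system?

There are 5 variables and 3 base dimensions (M, L, T).
The dimension matrix has rank 3.
Independent dimensionless groups: 5 − 3 = 2.

2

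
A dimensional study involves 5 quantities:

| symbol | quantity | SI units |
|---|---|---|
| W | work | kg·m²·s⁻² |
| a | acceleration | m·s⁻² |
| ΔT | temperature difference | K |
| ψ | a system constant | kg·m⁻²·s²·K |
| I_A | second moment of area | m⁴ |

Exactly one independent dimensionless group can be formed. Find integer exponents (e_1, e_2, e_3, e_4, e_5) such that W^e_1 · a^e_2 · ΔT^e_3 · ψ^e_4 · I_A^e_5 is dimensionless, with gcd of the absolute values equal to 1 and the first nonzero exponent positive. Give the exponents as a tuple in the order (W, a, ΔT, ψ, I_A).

M: e_1·(1) + e_2·(0) + e_3·(0) + e_4·(1) + e_5·(0) = 0
L: e_1·(2) + e_2·(1) + e_3·(0) + e_4·(-2) + e_5·(4) = 0
T: e_1·(-2) + e_2·(-2) + e_3·(0) + e_4·(2) + e_5·(0) = 0
Θ: e_1·(0) + e_2·(0) + e_3·(1) + e_4·(1) + e_5·(0) = 0
Solving this homogeneous linear system for the smallest-integer solution (first nonzero entry positive) gives (2, -4, 2, -2, -1).

(2, -4, 2, -2, -1)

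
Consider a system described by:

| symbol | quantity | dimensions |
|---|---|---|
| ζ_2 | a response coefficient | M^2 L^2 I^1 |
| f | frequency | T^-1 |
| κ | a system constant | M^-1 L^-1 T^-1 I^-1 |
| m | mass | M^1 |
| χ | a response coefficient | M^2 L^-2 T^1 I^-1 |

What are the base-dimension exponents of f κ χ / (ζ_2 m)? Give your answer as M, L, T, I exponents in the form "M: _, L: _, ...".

Collect each base-dimension exponent across the product:
  M: −(2) + (0) + (-1) − (1) + (2) = -2
  L: −(2) + (0) + (-1) − (0) + (-2) = -5
  T: −(0) + (-1) + (-1) − (0) + (1) = -1
  I: −(1) + (0) + (-1) − (0) + (-1) = -3
So the dimensions are [M⁻² L⁻⁵ T⁻¹ I⁻³].

M: -2, L: -5, T: -1, I: -3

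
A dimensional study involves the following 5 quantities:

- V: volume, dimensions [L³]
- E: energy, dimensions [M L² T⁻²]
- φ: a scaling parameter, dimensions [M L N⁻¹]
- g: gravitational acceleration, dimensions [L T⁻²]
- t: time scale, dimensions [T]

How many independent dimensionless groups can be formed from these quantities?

1

There are 5 variables and 4 base dimensions (M, L, T, N).
The dimension matrix has rank 4.
Independent dimensionless groups: 5 − 4 = 1.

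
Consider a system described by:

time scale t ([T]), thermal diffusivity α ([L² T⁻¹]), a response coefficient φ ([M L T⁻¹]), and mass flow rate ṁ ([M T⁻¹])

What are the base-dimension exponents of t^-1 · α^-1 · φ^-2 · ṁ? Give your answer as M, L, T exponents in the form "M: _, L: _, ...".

Collect each base-dimension exponent across the product:
  M: −(0) − (0) − 2·(1) + (1) = -1
  L: −(0) − (2) − 2·(1) + (0) = -4
  T: −(1) − (-1) − 2·(-1) + (-1) = 1
So the dimensions are [M⁻¹ L⁻⁴ T].

M: -1, L: -4, T: 1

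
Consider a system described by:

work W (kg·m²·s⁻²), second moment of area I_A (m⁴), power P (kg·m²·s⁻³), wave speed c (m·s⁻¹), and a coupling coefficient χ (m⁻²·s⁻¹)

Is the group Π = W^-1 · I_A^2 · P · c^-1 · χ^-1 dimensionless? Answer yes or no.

Sum the exponent of each base dimension across the product:
  M: −[W]_M + 2·[I_A]_M + [P]_M − [c]_M − [χ]_M = −(1) + 2·(0) + (1) − (0) − (0) = 0
  L: −[W]_L + 2·[I_A]_L + [P]_L − [c]_L − [χ]_L = −(2) + 2·(4) + (2) − (1) − (-2) = 9
  T: −[W]_T + 2·[I_A]_T + [P]_T − [c]_T − [χ]_T = −(-2) + 2·(0) + (-3) − (-1) − (-1) = 1
Net dimensions [L⁹ T] ≠ [1] — not dimensionless.

no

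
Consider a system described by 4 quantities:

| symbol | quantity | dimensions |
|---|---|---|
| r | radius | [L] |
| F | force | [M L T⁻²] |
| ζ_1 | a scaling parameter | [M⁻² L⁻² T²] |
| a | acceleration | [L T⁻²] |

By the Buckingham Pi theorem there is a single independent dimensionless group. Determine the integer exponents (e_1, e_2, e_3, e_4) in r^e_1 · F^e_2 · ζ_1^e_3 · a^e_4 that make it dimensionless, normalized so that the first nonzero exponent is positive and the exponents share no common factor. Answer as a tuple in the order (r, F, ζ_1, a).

(1, 2, 1, -1)

M: e_1·(0) + e_2·(1) + e_3·(-2) + e_4·(0) = 0
L: e_1·(1) + e_2·(1) + e_3·(-2) + e_4·(1) = 0
T: e_1·(0) + e_2·(-2) + e_3·(2) + e_4·(-2) = 0
Solving this homogeneous linear system for the smallest-integer solution (first nonzero entry positive) gives (1, 2, 1, -1).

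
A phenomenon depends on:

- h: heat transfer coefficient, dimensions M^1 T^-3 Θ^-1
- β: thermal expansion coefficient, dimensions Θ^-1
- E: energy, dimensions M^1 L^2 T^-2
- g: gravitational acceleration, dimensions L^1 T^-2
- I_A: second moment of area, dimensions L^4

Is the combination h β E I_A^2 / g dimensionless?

Sum the exponent of each base dimension across the product:
  M: [h]_M + [β]_M + [E]_M − [g]_M + 2·[I_A]_M = (1) + (0) + (1) − (0) + 2·(0) = 2
  L: [h]_L + [β]_L + [E]_L − [g]_L + 2·[I_A]_L = (0) + (0) + (2) − (1) + 2·(4) = 9
  T: [h]_T + [β]_T + [E]_T − [g]_T + 2·[I_A]_T = (-3) + (0) + (-2) − (-2) + 2·(0) = -3
  Θ: [h]_Θ + [β]_Θ + [E]_Θ − [g]_Θ + 2·[I_A]_Θ = (-1) + (-1) + (0) − (0) + 2·(0) = -2
Net dimensions [M² L⁹ T⁻³ Θ⁻²] ≠ [1] — not dimensionless.

no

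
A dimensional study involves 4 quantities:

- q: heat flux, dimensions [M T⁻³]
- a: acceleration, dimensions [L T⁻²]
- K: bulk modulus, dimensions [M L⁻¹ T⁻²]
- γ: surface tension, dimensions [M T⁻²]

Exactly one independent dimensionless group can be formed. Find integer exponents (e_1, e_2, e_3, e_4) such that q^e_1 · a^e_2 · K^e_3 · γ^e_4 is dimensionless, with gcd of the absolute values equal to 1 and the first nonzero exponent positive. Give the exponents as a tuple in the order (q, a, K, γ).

(2, -1, -1, -1)

M: e_1·(1) + e_2·(0) + e_3·(1) + e_4·(1) = 0
L: e_1·(0) + e_2·(1) + e_3·(-1) + e_4·(0) = 0
T: e_1·(-3) + e_2·(-2) + e_3·(-2) + e_4·(-2) = 0
Solving this homogeneous linear system for the smallest-integer solution (first nonzero entry positive) gives (2, -1, -1, -1).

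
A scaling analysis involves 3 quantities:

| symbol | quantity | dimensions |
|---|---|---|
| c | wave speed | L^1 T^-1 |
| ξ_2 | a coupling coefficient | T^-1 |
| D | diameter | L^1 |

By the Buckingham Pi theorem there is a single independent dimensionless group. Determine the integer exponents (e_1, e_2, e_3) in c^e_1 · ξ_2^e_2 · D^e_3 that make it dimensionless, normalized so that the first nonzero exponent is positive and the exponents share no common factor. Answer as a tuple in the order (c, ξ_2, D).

(1, -1, -1)

L: e_1·(1) + e_2·(0) + e_3·(1) = 0
T: e_1·(-1) + e_2·(-1) + e_3·(0) = 0
Solving this homogeneous linear system for the smallest-integer solution (first nonzero entry positive) gives (1, -1, -1).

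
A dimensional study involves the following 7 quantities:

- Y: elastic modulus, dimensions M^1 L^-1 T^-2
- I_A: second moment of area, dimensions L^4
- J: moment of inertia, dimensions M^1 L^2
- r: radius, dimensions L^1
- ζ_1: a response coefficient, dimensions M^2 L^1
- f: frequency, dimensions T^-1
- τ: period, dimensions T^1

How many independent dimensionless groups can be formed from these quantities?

There are 7 variables and 3 base dimensions (M, L, T).
The dimension matrix has rank 3.
Independent dimensionless groups: 7 − 3 = 4.

4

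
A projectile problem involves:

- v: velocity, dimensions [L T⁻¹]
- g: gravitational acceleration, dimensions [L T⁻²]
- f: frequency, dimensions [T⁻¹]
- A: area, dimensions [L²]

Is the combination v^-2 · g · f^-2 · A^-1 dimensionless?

Sum the exponent of each base dimension across the product:
  L: −2·[v]_L + [g]_L − 2·[f]_L − [A]_L = −2·(1) + (1) − 2·(0) − (2) = -3
  T: −2·[v]_T + [g]_T − 2·[f]_T − [A]_T = −2·(-1) + (-2) − 2·(-1) − (0) = 2
Net dimensions [L⁻³ T²] ≠ [1] — not dimensionless.

no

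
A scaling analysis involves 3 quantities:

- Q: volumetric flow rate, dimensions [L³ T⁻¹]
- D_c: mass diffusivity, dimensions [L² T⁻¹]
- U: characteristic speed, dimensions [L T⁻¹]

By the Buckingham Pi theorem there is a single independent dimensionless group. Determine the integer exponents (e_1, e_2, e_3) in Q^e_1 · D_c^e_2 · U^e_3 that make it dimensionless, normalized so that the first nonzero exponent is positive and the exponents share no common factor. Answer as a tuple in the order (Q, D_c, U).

L: e_1·(3) + e_2·(2) + e_3·(1) = 0
T: e_1·(-1) + e_2·(-1) + e_3·(-1) = 0
Solving this homogeneous linear system for the smallest-integer solution (first nonzero entry positive) gives (1, -2, 1).

(1, -2, 1)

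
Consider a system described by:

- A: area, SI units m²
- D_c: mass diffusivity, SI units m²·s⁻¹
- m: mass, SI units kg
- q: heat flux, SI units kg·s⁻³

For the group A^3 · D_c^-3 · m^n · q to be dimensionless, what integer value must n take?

Balance the M exponent: (1)·n from m, plus 3·(0) − 3·(0) + (1) = 1 from the rest, must sum to zero.
n + 1 = 0, so n = -1.

-1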